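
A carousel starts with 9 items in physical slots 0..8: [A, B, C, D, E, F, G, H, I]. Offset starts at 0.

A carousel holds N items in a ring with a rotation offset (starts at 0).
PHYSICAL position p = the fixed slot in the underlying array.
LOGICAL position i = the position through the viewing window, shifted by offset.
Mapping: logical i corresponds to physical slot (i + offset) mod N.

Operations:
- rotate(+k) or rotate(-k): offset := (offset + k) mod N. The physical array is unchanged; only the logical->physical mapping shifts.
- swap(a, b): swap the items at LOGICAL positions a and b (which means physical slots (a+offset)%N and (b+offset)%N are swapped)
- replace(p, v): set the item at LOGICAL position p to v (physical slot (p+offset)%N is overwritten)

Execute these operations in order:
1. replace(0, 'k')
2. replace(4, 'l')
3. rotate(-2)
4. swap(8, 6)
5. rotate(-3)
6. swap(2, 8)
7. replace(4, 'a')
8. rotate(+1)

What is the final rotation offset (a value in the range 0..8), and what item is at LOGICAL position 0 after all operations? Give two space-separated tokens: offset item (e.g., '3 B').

Answer: 5 F

Derivation:
After op 1 (replace(0, 'k')): offset=0, physical=[k,B,C,D,E,F,G,H,I], logical=[k,B,C,D,E,F,G,H,I]
After op 2 (replace(4, 'l')): offset=0, physical=[k,B,C,D,l,F,G,H,I], logical=[k,B,C,D,l,F,G,H,I]
After op 3 (rotate(-2)): offset=7, physical=[k,B,C,D,l,F,G,H,I], logical=[H,I,k,B,C,D,l,F,G]
After op 4 (swap(8, 6)): offset=7, physical=[k,B,C,D,G,F,l,H,I], logical=[H,I,k,B,C,D,G,F,l]
After op 5 (rotate(-3)): offset=4, physical=[k,B,C,D,G,F,l,H,I], logical=[G,F,l,H,I,k,B,C,D]
After op 6 (swap(2, 8)): offset=4, physical=[k,B,C,l,G,F,D,H,I], logical=[G,F,D,H,I,k,B,C,l]
After op 7 (replace(4, 'a')): offset=4, physical=[k,B,C,l,G,F,D,H,a], logical=[G,F,D,H,a,k,B,C,l]
After op 8 (rotate(+1)): offset=5, physical=[k,B,C,l,G,F,D,H,a], logical=[F,D,H,a,k,B,C,l,G]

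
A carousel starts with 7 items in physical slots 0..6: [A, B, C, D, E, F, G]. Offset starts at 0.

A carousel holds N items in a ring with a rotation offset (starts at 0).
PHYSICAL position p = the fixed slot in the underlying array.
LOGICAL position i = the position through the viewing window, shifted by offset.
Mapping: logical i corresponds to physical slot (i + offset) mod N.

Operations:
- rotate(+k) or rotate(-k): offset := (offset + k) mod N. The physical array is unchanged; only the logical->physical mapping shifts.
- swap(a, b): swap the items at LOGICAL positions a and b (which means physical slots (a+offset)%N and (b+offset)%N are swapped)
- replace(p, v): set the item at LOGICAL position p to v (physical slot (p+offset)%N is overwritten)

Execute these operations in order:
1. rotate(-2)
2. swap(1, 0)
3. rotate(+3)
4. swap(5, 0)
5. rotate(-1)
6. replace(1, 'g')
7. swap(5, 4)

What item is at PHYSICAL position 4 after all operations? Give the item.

Answer: G

Derivation:
After op 1 (rotate(-2)): offset=5, physical=[A,B,C,D,E,F,G], logical=[F,G,A,B,C,D,E]
After op 2 (swap(1, 0)): offset=5, physical=[A,B,C,D,E,G,F], logical=[G,F,A,B,C,D,E]
After op 3 (rotate(+3)): offset=1, physical=[A,B,C,D,E,G,F], logical=[B,C,D,E,G,F,A]
After op 4 (swap(5, 0)): offset=1, physical=[A,F,C,D,E,G,B], logical=[F,C,D,E,G,B,A]
After op 5 (rotate(-1)): offset=0, physical=[A,F,C,D,E,G,B], logical=[A,F,C,D,E,G,B]
After op 6 (replace(1, 'g')): offset=0, physical=[A,g,C,D,E,G,B], logical=[A,g,C,D,E,G,B]
After op 7 (swap(5, 4)): offset=0, physical=[A,g,C,D,G,E,B], logical=[A,g,C,D,G,E,B]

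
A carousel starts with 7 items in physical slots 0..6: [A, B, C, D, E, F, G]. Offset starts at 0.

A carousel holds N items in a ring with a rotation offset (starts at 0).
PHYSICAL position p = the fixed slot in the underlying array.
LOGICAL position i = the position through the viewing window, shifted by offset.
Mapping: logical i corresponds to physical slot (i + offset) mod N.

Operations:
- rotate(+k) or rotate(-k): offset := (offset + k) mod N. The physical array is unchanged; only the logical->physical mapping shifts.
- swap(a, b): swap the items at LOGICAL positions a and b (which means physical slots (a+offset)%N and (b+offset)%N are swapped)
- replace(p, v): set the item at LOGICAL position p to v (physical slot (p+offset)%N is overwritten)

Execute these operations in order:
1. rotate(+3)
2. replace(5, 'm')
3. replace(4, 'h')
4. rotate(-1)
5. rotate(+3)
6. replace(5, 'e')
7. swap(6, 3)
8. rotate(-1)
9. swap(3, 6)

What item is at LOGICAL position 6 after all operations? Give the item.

Answer: h

Derivation:
After op 1 (rotate(+3)): offset=3, physical=[A,B,C,D,E,F,G], logical=[D,E,F,G,A,B,C]
After op 2 (replace(5, 'm')): offset=3, physical=[A,m,C,D,E,F,G], logical=[D,E,F,G,A,m,C]
After op 3 (replace(4, 'h')): offset=3, physical=[h,m,C,D,E,F,G], logical=[D,E,F,G,h,m,C]
After op 4 (rotate(-1)): offset=2, physical=[h,m,C,D,E,F,G], logical=[C,D,E,F,G,h,m]
After op 5 (rotate(+3)): offset=5, physical=[h,m,C,D,E,F,G], logical=[F,G,h,m,C,D,E]
After op 6 (replace(5, 'e')): offset=5, physical=[h,m,C,e,E,F,G], logical=[F,G,h,m,C,e,E]
After op 7 (swap(6, 3)): offset=5, physical=[h,E,C,e,m,F,G], logical=[F,G,h,E,C,e,m]
After op 8 (rotate(-1)): offset=4, physical=[h,E,C,e,m,F,G], logical=[m,F,G,h,E,C,e]
After op 9 (swap(3, 6)): offset=4, physical=[e,E,C,h,m,F,G], logical=[m,F,G,e,E,C,h]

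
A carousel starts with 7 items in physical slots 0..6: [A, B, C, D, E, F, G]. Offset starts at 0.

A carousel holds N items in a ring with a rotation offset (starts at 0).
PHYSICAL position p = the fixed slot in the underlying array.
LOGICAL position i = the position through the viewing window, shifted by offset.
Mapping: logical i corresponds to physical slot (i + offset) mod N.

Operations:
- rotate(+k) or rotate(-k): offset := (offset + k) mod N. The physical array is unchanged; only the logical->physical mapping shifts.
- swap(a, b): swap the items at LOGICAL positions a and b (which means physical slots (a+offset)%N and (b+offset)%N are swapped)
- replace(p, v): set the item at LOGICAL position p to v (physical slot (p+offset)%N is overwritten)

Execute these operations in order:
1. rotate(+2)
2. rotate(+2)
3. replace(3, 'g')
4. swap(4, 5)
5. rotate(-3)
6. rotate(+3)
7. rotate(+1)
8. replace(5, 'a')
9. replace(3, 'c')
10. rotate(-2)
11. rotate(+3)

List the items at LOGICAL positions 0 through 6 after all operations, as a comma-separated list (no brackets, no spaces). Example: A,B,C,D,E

Answer: G,g,c,B,a,E,F

Derivation:
After op 1 (rotate(+2)): offset=2, physical=[A,B,C,D,E,F,G], logical=[C,D,E,F,G,A,B]
After op 2 (rotate(+2)): offset=4, physical=[A,B,C,D,E,F,G], logical=[E,F,G,A,B,C,D]
After op 3 (replace(3, 'g')): offset=4, physical=[g,B,C,D,E,F,G], logical=[E,F,G,g,B,C,D]
After op 4 (swap(4, 5)): offset=4, physical=[g,C,B,D,E,F,G], logical=[E,F,G,g,C,B,D]
After op 5 (rotate(-3)): offset=1, physical=[g,C,B,D,E,F,G], logical=[C,B,D,E,F,G,g]
After op 6 (rotate(+3)): offset=4, physical=[g,C,B,D,E,F,G], logical=[E,F,G,g,C,B,D]
After op 7 (rotate(+1)): offset=5, physical=[g,C,B,D,E,F,G], logical=[F,G,g,C,B,D,E]
After op 8 (replace(5, 'a')): offset=5, physical=[g,C,B,a,E,F,G], logical=[F,G,g,C,B,a,E]
After op 9 (replace(3, 'c')): offset=5, physical=[g,c,B,a,E,F,G], logical=[F,G,g,c,B,a,E]
After op 10 (rotate(-2)): offset=3, physical=[g,c,B,a,E,F,G], logical=[a,E,F,G,g,c,B]
After op 11 (rotate(+3)): offset=6, physical=[g,c,B,a,E,F,G], logical=[G,g,c,B,a,E,F]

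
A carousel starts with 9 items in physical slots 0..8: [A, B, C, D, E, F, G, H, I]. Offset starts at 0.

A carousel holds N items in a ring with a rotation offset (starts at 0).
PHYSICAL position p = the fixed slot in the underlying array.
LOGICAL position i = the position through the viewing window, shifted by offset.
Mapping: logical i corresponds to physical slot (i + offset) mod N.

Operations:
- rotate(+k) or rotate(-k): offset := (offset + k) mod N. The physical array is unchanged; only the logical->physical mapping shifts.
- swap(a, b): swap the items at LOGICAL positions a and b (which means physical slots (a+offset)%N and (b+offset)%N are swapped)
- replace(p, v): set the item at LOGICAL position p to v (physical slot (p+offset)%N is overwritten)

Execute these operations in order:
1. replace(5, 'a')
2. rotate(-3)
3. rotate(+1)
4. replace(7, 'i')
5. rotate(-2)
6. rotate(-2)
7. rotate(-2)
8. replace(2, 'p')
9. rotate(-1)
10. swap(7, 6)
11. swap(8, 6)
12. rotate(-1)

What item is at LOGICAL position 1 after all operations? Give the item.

After op 1 (replace(5, 'a')): offset=0, physical=[A,B,C,D,E,a,G,H,I], logical=[A,B,C,D,E,a,G,H,I]
After op 2 (rotate(-3)): offset=6, physical=[A,B,C,D,E,a,G,H,I], logical=[G,H,I,A,B,C,D,E,a]
After op 3 (rotate(+1)): offset=7, physical=[A,B,C,D,E,a,G,H,I], logical=[H,I,A,B,C,D,E,a,G]
After op 4 (replace(7, 'i')): offset=7, physical=[A,B,C,D,E,i,G,H,I], logical=[H,I,A,B,C,D,E,i,G]
After op 5 (rotate(-2)): offset=5, physical=[A,B,C,D,E,i,G,H,I], logical=[i,G,H,I,A,B,C,D,E]
After op 6 (rotate(-2)): offset=3, physical=[A,B,C,D,E,i,G,H,I], logical=[D,E,i,G,H,I,A,B,C]
After op 7 (rotate(-2)): offset=1, physical=[A,B,C,D,E,i,G,H,I], logical=[B,C,D,E,i,G,H,I,A]
After op 8 (replace(2, 'p')): offset=1, physical=[A,B,C,p,E,i,G,H,I], logical=[B,C,p,E,i,G,H,I,A]
After op 9 (rotate(-1)): offset=0, physical=[A,B,C,p,E,i,G,H,I], logical=[A,B,C,p,E,i,G,H,I]
After op 10 (swap(7, 6)): offset=0, physical=[A,B,C,p,E,i,H,G,I], logical=[A,B,C,p,E,i,H,G,I]
After op 11 (swap(8, 6)): offset=0, physical=[A,B,C,p,E,i,I,G,H], logical=[A,B,C,p,E,i,I,G,H]
After op 12 (rotate(-1)): offset=8, physical=[A,B,C,p,E,i,I,G,H], logical=[H,A,B,C,p,E,i,I,G]

Answer: A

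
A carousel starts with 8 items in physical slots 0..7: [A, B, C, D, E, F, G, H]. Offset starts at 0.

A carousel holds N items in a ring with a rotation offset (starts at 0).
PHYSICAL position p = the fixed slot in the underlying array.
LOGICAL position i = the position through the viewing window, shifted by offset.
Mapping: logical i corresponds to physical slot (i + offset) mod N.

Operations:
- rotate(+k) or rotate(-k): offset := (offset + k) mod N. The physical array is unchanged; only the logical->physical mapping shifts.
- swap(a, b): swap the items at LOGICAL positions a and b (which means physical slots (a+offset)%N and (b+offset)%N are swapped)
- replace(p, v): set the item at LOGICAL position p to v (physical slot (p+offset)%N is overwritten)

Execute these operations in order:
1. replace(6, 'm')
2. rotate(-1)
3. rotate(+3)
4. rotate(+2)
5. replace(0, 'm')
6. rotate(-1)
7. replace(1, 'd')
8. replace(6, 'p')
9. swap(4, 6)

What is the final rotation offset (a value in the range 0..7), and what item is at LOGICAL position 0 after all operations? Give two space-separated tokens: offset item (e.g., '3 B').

After op 1 (replace(6, 'm')): offset=0, physical=[A,B,C,D,E,F,m,H], logical=[A,B,C,D,E,F,m,H]
After op 2 (rotate(-1)): offset=7, physical=[A,B,C,D,E,F,m,H], logical=[H,A,B,C,D,E,F,m]
After op 3 (rotate(+3)): offset=2, physical=[A,B,C,D,E,F,m,H], logical=[C,D,E,F,m,H,A,B]
After op 4 (rotate(+2)): offset=4, physical=[A,B,C,D,E,F,m,H], logical=[E,F,m,H,A,B,C,D]
After op 5 (replace(0, 'm')): offset=4, physical=[A,B,C,D,m,F,m,H], logical=[m,F,m,H,A,B,C,D]
After op 6 (rotate(-1)): offset=3, physical=[A,B,C,D,m,F,m,H], logical=[D,m,F,m,H,A,B,C]
After op 7 (replace(1, 'd')): offset=3, physical=[A,B,C,D,d,F,m,H], logical=[D,d,F,m,H,A,B,C]
After op 8 (replace(6, 'p')): offset=3, physical=[A,p,C,D,d,F,m,H], logical=[D,d,F,m,H,A,p,C]
After op 9 (swap(4, 6)): offset=3, physical=[A,H,C,D,d,F,m,p], logical=[D,d,F,m,p,A,H,C]

Answer: 3 D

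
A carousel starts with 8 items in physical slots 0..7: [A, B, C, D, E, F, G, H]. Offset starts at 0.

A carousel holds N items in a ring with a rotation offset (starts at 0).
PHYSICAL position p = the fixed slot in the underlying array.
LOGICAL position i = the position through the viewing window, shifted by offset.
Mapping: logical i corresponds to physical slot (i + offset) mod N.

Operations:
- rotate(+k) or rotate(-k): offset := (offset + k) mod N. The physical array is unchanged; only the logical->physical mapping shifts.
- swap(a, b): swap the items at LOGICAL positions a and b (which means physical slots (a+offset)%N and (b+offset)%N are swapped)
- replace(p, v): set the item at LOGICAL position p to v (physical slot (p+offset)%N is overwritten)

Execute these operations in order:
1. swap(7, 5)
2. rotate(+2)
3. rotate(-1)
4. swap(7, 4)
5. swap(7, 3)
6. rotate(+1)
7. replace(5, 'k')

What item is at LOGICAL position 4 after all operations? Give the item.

After op 1 (swap(7, 5)): offset=0, physical=[A,B,C,D,E,H,G,F], logical=[A,B,C,D,E,H,G,F]
After op 2 (rotate(+2)): offset=2, physical=[A,B,C,D,E,H,G,F], logical=[C,D,E,H,G,F,A,B]
After op 3 (rotate(-1)): offset=1, physical=[A,B,C,D,E,H,G,F], logical=[B,C,D,E,H,G,F,A]
After op 4 (swap(7, 4)): offset=1, physical=[H,B,C,D,E,A,G,F], logical=[B,C,D,E,A,G,F,H]
After op 5 (swap(7, 3)): offset=1, physical=[E,B,C,D,H,A,G,F], logical=[B,C,D,H,A,G,F,E]
After op 6 (rotate(+1)): offset=2, physical=[E,B,C,D,H,A,G,F], logical=[C,D,H,A,G,F,E,B]
After op 7 (replace(5, 'k')): offset=2, physical=[E,B,C,D,H,A,G,k], logical=[C,D,H,A,G,k,E,B]

Answer: G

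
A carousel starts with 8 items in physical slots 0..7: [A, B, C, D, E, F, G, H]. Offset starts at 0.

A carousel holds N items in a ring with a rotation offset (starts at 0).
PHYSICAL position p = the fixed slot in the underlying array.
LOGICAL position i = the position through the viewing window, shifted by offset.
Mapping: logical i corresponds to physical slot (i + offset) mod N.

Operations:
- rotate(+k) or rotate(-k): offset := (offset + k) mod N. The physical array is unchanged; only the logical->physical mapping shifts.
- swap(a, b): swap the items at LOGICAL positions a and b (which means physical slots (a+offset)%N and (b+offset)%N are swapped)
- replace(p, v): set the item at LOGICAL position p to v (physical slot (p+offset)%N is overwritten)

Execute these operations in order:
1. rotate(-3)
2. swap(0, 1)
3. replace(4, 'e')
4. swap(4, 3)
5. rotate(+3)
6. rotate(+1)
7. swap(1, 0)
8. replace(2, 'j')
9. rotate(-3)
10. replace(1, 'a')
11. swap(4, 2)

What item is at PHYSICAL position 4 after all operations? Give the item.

After op 1 (rotate(-3)): offset=5, physical=[A,B,C,D,E,F,G,H], logical=[F,G,H,A,B,C,D,E]
After op 2 (swap(0, 1)): offset=5, physical=[A,B,C,D,E,G,F,H], logical=[G,F,H,A,B,C,D,E]
After op 3 (replace(4, 'e')): offset=5, physical=[A,e,C,D,E,G,F,H], logical=[G,F,H,A,e,C,D,E]
After op 4 (swap(4, 3)): offset=5, physical=[e,A,C,D,E,G,F,H], logical=[G,F,H,e,A,C,D,E]
After op 5 (rotate(+3)): offset=0, physical=[e,A,C,D,E,G,F,H], logical=[e,A,C,D,E,G,F,H]
After op 6 (rotate(+1)): offset=1, physical=[e,A,C,D,E,G,F,H], logical=[A,C,D,E,G,F,H,e]
After op 7 (swap(1, 0)): offset=1, physical=[e,C,A,D,E,G,F,H], logical=[C,A,D,E,G,F,H,e]
After op 8 (replace(2, 'j')): offset=1, physical=[e,C,A,j,E,G,F,H], logical=[C,A,j,E,G,F,H,e]
After op 9 (rotate(-3)): offset=6, physical=[e,C,A,j,E,G,F,H], logical=[F,H,e,C,A,j,E,G]
After op 10 (replace(1, 'a')): offset=6, physical=[e,C,A,j,E,G,F,a], logical=[F,a,e,C,A,j,E,G]
After op 11 (swap(4, 2)): offset=6, physical=[A,C,e,j,E,G,F,a], logical=[F,a,A,C,e,j,E,G]

Answer: E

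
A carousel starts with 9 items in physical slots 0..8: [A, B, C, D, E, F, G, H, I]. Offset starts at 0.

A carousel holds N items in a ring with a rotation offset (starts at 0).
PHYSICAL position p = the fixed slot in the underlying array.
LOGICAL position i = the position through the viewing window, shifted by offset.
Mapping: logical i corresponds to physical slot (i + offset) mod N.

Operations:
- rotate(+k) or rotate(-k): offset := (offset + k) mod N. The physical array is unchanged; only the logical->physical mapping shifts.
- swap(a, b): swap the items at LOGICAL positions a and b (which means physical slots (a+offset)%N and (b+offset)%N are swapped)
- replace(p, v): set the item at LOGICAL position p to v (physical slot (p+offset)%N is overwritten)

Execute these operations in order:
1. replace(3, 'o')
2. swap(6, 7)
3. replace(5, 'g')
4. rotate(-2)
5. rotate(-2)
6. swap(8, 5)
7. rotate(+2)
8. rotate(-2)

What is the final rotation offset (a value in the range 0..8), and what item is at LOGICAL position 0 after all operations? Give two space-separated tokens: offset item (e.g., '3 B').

Answer: 5 g

Derivation:
After op 1 (replace(3, 'o')): offset=0, physical=[A,B,C,o,E,F,G,H,I], logical=[A,B,C,o,E,F,G,H,I]
After op 2 (swap(6, 7)): offset=0, physical=[A,B,C,o,E,F,H,G,I], logical=[A,B,C,o,E,F,H,G,I]
After op 3 (replace(5, 'g')): offset=0, physical=[A,B,C,o,E,g,H,G,I], logical=[A,B,C,o,E,g,H,G,I]
After op 4 (rotate(-2)): offset=7, physical=[A,B,C,o,E,g,H,G,I], logical=[G,I,A,B,C,o,E,g,H]
After op 5 (rotate(-2)): offset=5, physical=[A,B,C,o,E,g,H,G,I], logical=[g,H,G,I,A,B,C,o,E]
After op 6 (swap(8, 5)): offset=5, physical=[A,E,C,o,B,g,H,G,I], logical=[g,H,G,I,A,E,C,o,B]
After op 7 (rotate(+2)): offset=7, physical=[A,E,C,o,B,g,H,G,I], logical=[G,I,A,E,C,o,B,g,H]
After op 8 (rotate(-2)): offset=5, physical=[A,E,C,o,B,g,H,G,I], logical=[g,H,G,I,A,E,C,o,B]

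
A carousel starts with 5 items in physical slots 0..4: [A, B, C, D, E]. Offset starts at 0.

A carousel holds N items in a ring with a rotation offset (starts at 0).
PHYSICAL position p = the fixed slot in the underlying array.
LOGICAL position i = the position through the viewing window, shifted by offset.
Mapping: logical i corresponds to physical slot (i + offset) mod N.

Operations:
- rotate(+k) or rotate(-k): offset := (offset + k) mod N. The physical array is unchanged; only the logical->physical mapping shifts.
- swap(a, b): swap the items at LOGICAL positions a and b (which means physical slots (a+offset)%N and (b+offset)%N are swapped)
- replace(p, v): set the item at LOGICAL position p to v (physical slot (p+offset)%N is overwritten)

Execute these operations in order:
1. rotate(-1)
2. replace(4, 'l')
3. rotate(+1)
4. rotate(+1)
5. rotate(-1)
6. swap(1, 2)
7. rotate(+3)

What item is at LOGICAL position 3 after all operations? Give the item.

After op 1 (rotate(-1)): offset=4, physical=[A,B,C,D,E], logical=[E,A,B,C,D]
After op 2 (replace(4, 'l')): offset=4, physical=[A,B,C,l,E], logical=[E,A,B,C,l]
After op 3 (rotate(+1)): offset=0, physical=[A,B,C,l,E], logical=[A,B,C,l,E]
After op 4 (rotate(+1)): offset=1, physical=[A,B,C,l,E], logical=[B,C,l,E,A]
After op 5 (rotate(-1)): offset=0, physical=[A,B,C,l,E], logical=[A,B,C,l,E]
After op 6 (swap(1, 2)): offset=0, physical=[A,C,B,l,E], logical=[A,C,B,l,E]
After op 7 (rotate(+3)): offset=3, physical=[A,C,B,l,E], logical=[l,E,A,C,B]

Answer: C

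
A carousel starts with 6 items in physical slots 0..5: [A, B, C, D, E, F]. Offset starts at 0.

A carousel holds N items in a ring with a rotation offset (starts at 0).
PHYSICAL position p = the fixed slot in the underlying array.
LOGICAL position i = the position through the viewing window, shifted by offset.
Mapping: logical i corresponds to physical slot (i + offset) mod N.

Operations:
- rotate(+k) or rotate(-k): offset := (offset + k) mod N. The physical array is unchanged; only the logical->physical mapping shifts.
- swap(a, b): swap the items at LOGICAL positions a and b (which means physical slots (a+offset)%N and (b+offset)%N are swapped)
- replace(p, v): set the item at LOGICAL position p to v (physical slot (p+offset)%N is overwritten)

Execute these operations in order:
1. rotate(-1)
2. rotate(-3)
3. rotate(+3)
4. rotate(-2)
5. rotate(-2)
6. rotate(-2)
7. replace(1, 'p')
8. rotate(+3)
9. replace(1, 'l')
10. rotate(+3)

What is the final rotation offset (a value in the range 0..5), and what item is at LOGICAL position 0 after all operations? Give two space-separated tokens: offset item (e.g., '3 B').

Answer: 5 F

Derivation:
After op 1 (rotate(-1)): offset=5, physical=[A,B,C,D,E,F], logical=[F,A,B,C,D,E]
After op 2 (rotate(-3)): offset=2, physical=[A,B,C,D,E,F], logical=[C,D,E,F,A,B]
After op 3 (rotate(+3)): offset=5, physical=[A,B,C,D,E,F], logical=[F,A,B,C,D,E]
After op 4 (rotate(-2)): offset=3, physical=[A,B,C,D,E,F], logical=[D,E,F,A,B,C]
After op 5 (rotate(-2)): offset=1, physical=[A,B,C,D,E,F], logical=[B,C,D,E,F,A]
After op 6 (rotate(-2)): offset=5, physical=[A,B,C,D,E,F], logical=[F,A,B,C,D,E]
After op 7 (replace(1, 'p')): offset=5, physical=[p,B,C,D,E,F], logical=[F,p,B,C,D,E]
After op 8 (rotate(+3)): offset=2, physical=[p,B,C,D,E,F], logical=[C,D,E,F,p,B]
After op 9 (replace(1, 'l')): offset=2, physical=[p,B,C,l,E,F], logical=[C,l,E,F,p,B]
After op 10 (rotate(+3)): offset=5, physical=[p,B,C,l,E,F], logical=[F,p,B,C,l,E]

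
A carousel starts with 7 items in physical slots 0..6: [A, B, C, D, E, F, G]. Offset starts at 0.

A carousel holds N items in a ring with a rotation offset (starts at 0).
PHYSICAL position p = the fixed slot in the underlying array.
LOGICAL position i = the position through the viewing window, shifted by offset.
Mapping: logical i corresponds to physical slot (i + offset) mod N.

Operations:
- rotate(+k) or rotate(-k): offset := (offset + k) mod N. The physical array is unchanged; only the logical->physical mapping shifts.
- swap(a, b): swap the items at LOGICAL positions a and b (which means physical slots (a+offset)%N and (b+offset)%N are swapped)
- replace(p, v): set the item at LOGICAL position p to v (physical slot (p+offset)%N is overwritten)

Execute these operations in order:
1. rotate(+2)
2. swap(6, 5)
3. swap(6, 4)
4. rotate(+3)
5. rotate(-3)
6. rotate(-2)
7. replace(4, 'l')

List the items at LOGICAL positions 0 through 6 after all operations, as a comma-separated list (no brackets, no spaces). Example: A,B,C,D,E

After op 1 (rotate(+2)): offset=2, physical=[A,B,C,D,E,F,G], logical=[C,D,E,F,G,A,B]
After op 2 (swap(6, 5)): offset=2, physical=[B,A,C,D,E,F,G], logical=[C,D,E,F,G,B,A]
After op 3 (swap(6, 4)): offset=2, physical=[B,G,C,D,E,F,A], logical=[C,D,E,F,A,B,G]
After op 4 (rotate(+3)): offset=5, physical=[B,G,C,D,E,F,A], logical=[F,A,B,G,C,D,E]
After op 5 (rotate(-3)): offset=2, physical=[B,G,C,D,E,F,A], logical=[C,D,E,F,A,B,G]
After op 6 (rotate(-2)): offset=0, physical=[B,G,C,D,E,F,A], logical=[B,G,C,D,E,F,A]
After op 7 (replace(4, 'l')): offset=0, physical=[B,G,C,D,l,F,A], logical=[B,G,C,D,l,F,A]

Answer: B,G,C,D,l,F,A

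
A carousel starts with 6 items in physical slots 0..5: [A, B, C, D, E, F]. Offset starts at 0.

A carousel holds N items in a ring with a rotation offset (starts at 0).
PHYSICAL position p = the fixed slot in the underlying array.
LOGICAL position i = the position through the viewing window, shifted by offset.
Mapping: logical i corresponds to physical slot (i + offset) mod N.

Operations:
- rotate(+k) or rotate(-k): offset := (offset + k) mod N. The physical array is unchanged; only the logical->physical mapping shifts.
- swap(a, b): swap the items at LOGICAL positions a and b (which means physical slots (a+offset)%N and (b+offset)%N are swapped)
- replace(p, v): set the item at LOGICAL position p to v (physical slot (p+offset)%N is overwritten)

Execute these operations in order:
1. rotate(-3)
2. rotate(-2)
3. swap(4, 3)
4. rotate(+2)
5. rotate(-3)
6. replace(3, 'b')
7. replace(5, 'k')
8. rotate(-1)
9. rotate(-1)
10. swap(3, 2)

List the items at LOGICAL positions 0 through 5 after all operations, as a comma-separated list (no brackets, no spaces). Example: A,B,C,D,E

Answer: F,k,B,A,C,b

Derivation:
After op 1 (rotate(-3)): offset=3, physical=[A,B,C,D,E,F], logical=[D,E,F,A,B,C]
After op 2 (rotate(-2)): offset=1, physical=[A,B,C,D,E,F], logical=[B,C,D,E,F,A]
After op 3 (swap(4, 3)): offset=1, physical=[A,B,C,D,F,E], logical=[B,C,D,F,E,A]
After op 4 (rotate(+2)): offset=3, physical=[A,B,C,D,F,E], logical=[D,F,E,A,B,C]
After op 5 (rotate(-3)): offset=0, physical=[A,B,C,D,F,E], logical=[A,B,C,D,F,E]
After op 6 (replace(3, 'b')): offset=0, physical=[A,B,C,b,F,E], logical=[A,B,C,b,F,E]
After op 7 (replace(5, 'k')): offset=0, physical=[A,B,C,b,F,k], logical=[A,B,C,b,F,k]
After op 8 (rotate(-1)): offset=5, physical=[A,B,C,b,F,k], logical=[k,A,B,C,b,F]
After op 9 (rotate(-1)): offset=4, physical=[A,B,C,b,F,k], logical=[F,k,A,B,C,b]
After op 10 (swap(3, 2)): offset=4, physical=[B,A,C,b,F,k], logical=[F,k,B,A,C,b]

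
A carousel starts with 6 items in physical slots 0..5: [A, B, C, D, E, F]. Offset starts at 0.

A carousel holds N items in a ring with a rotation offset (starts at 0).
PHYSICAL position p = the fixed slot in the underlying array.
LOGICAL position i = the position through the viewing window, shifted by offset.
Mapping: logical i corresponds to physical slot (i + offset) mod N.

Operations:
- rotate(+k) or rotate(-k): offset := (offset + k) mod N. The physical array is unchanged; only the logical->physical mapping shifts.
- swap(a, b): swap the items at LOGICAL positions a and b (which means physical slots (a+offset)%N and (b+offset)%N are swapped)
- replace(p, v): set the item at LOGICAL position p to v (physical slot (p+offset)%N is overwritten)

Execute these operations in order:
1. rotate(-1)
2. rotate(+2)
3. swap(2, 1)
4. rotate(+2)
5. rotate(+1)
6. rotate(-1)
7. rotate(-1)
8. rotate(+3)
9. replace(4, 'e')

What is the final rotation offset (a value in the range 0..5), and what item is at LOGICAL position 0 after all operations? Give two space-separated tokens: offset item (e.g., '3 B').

Answer: 5 F

Derivation:
After op 1 (rotate(-1)): offset=5, physical=[A,B,C,D,E,F], logical=[F,A,B,C,D,E]
After op 2 (rotate(+2)): offset=1, physical=[A,B,C,D,E,F], logical=[B,C,D,E,F,A]
After op 3 (swap(2, 1)): offset=1, physical=[A,B,D,C,E,F], logical=[B,D,C,E,F,A]
After op 4 (rotate(+2)): offset=3, physical=[A,B,D,C,E,F], logical=[C,E,F,A,B,D]
After op 5 (rotate(+1)): offset=4, physical=[A,B,D,C,E,F], logical=[E,F,A,B,D,C]
After op 6 (rotate(-1)): offset=3, physical=[A,B,D,C,E,F], logical=[C,E,F,A,B,D]
After op 7 (rotate(-1)): offset=2, physical=[A,B,D,C,E,F], logical=[D,C,E,F,A,B]
After op 8 (rotate(+3)): offset=5, physical=[A,B,D,C,E,F], logical=[F,A,B,D,C,E]
After op 9 (replace(4, 'e')): offset=5, physical=[A,B,D,e,E,F], logical=[F,A,B,D,e,E]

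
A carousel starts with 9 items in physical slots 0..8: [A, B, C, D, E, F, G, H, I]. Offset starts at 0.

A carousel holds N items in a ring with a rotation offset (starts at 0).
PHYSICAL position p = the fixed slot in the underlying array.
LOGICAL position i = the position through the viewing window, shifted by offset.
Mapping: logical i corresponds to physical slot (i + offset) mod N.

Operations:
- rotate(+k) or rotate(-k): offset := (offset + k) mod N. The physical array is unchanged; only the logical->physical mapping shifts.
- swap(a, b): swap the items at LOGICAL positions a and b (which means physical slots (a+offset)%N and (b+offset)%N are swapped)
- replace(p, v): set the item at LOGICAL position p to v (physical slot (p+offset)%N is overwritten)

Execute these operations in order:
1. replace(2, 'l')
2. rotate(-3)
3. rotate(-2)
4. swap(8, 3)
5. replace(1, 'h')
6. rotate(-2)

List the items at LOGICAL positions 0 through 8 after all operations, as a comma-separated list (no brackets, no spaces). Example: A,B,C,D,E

Answer: l,H,E,h,G,D,I,A,B

Derivation:
After op 1 (replace(2, 'l')): offset=0, physical=[A,B,l,D,E,F,G,H,I], logical=[A,B,l,D,E,F,G,H,I]
After op 2 (rotate(-3)): offset=6, physical=[A,B,l,D,E,F,G,H,I], logical=[G,H,I,A,B,l,D,E,F]
After op 3 (rotate(-2)): offset=4, physical=[A,B,l,D,E,F,G,H,I], logical=[E,F,G,H,I,A,B,l,D]
After op 4 (swap(8, 3)): offset=4, physical=[A,B,l,H,E,F,G,D,I], logical=[E,F,G,D,I,A,B,l,H]
After op 5 (replace(1, 'h')): offset=4, physical=[A,B,l,H,E,h,G,D,I], logical=[E,h,G,D,I,A,B,l,H]
After op 6 (rotate(-2)): offset=2, physical=[A,B,l,H,E,h,G,D,I], logical=[l,H,E,h,G,D,I,A,B]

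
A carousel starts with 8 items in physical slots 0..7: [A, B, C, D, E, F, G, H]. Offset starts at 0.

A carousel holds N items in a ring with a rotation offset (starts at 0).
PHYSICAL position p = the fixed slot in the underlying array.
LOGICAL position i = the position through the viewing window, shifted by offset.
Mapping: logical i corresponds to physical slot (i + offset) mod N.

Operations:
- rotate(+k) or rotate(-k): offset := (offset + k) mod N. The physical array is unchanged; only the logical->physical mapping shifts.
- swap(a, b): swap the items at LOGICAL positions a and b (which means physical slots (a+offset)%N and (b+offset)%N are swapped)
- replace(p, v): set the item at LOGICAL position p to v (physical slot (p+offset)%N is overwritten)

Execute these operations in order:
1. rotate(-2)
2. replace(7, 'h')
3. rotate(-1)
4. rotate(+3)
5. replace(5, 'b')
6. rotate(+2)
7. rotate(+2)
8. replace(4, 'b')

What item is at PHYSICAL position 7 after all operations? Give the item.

Answer: H

Derivation:
After op 1 (rotate(-2)): offset=6, physical=[A,B,C,D,E,F,G,H], logical=[G,H,A,B,C,D,E,F]
After op 2 (replace(7, 'h')): offset=6, physical=[A,B,C,D,E,h,G,H], logical=[G,H,A,B,C,D,E,h]
After op 3 (rotate(-1)): offset=5, physical=[A,B,C,D,E,h,G,H], logical=[h,G,H,A,B,C,D,E]
After op 4 (rotate(+3)): offset=0, physical=[A,B,C,D,E,h,G,H], logical=[A,B,C,D,E,h,G,H]
After op 5 (replace(5, 'b')): offset=0, physical=[A,B,C,D,E,b,G,H], logical=[A,B,C,D,E,b,G,H]
After op 6 (rotate(+2)): offset=2, physical=[A,B,C,D,E,b,G,H], logical=[C,D,E,b,G,H,A,B]
After op 7 (rotate(+2)): offset=4, physical=[A,B,C,D,E,b,G,H], logical=[E,b,G,H,A,B,C,D]
After op 8 (replace(4, 'b')): offset=4, physical=[b,B,C,D,E,b,G,H], logical=[E,b,G,H,b,B,C,D]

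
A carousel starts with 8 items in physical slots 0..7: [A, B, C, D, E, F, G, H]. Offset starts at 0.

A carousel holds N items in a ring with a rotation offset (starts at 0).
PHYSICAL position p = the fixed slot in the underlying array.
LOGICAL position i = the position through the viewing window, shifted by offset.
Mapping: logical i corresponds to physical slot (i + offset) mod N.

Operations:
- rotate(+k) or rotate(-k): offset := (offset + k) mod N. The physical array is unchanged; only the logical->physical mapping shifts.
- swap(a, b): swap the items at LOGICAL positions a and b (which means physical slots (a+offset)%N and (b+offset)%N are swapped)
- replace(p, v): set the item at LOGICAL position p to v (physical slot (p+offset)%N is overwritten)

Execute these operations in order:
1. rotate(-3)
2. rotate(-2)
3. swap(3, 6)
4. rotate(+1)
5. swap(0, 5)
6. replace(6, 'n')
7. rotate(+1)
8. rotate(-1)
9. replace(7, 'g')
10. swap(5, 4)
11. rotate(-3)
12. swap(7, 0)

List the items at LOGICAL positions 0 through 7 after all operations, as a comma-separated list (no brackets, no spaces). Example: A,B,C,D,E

Answer: E,n,g,G,F,B,H,A

Derivation:
After op 1 (rotate(-3)): offset=5, physical=[A,B,C,D,E,F,G,H], logical=[F,G,H,A,B,C,D,E]
After op 2 (rotate(-2)): offset=3, physical=[A,B,C,D,E,F,G,H], logical=[D,E,F,G,H,A,B,C]
After op 3 (swap(3, 6)): offset=3, physical=[A,G,C,D,E,F,B,H], logical=[D,E,F,B,H,A,G,C]
After op 4 (rotate(+1)): offset=4, physical=[A,G,C,D,E,F,B,H], logical=[E,F,B,H,A,G,C,D]
After op 5 (swap(0, 5)): offset=4, physical=[A,E,C,D,G,F,B,H], logical=[G,F,B,H,A,E,C,D]
After op 6 (replace(6, 'n')): offset=4, physical=[A,E,n,D,G,F,B,H], logical=[G,F,B,H,A,E,n,D]
After op 7 (rotate(+1)): offset=5, physical=[A,E,n,D,G,F,B,H], logical=[F,B,H,A,E,n,D,G]
After op 8 (rotate(-1)): offset=4, physical=[A,E,n,D,G,F,B,H], logical=[G,F,B,H,A,E,n,D]
After op 9 (replace(7, 'g')): offset=4, physical=[A,E,n,g,G,F,B,H], logical=[G,F,B,H,A,E,n,g]
After op 10 (swap(5, 4)): offset=4, physical=[E,A,n,g,G,F,B,H], logical=[G,F,B,H,E,A,n,g]
After op 11 (rotate(-3)): offset=1, physical=[E,A,n,g,G,F,B,H], logical=[A,n,g,G,F,B,H,E]
After op 12 (swap(7, 0)): offset=1, physical=[A,E,n,g,G,F,B,H], logical=[E,n,g,G,F,B,H,A]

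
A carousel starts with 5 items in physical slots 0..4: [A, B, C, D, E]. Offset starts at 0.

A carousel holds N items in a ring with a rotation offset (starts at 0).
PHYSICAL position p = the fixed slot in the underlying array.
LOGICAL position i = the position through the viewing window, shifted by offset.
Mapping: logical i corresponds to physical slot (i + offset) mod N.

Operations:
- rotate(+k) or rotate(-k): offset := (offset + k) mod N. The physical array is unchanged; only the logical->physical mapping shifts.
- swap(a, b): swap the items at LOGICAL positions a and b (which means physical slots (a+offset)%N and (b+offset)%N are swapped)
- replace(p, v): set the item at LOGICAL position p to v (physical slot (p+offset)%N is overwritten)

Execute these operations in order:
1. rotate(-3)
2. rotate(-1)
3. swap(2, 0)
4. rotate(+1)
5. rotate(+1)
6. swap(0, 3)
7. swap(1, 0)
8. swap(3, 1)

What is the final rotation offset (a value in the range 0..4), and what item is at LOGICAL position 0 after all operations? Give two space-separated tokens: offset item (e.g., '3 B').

After op 1 (rotate(-3)): offset=2, physical=[A,B,C,D,E], logical=[C,D,E,A,B]
After op 2 (rotate(-1)): offset=1, physical=[A,B,C,D,E], logical=[B,C,D,E,A]
After op 3 (swap(2, 0)): offset=1, physical=[A,D,C,B,E], logical=[D,C,B,E,A]
After op 4 (rotate(+1)): offset=2, physical=[A,D,C,B,E], logical=[C,B,E,A,D]
After op 5 (rotate(+1)): offset=3, physical=[A,D,C,B,E], logical=[B,E,A,D,C]
After op 6 (swap(0, 3)): offset=3, physical=[A,B,C,D,E], logical=[D,E,A,B,C]
After op 7 (swap(1, 0)): offset=3, physical=[A,B,C,E,D], logical=[E,D,A,B,C]
After op 8 (swap(3, 1)): offset=3, physical=[A,D,C,E,B], logical=[E,B,A,D,C]

Answer: 3 E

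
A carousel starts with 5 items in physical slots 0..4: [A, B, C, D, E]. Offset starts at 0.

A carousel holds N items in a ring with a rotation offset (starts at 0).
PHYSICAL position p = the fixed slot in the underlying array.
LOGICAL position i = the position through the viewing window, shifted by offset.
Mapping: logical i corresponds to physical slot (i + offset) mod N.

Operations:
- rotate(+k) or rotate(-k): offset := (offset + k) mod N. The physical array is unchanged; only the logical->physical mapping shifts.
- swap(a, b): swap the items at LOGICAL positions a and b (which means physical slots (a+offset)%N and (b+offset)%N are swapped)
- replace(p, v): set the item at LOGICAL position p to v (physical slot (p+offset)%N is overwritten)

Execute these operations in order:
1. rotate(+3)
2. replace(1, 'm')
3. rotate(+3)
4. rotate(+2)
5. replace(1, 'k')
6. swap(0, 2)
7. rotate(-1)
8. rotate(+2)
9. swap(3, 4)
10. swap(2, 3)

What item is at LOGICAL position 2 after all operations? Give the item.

After op 1 (rotate(+3)): offset=3, physical=[A,B,C,D,E], logical=[D,E,A,B,C]
After op 2 (replace(1, 'm')): offset=3, physical=[A,B,C,D,m], logical=[D,m,A,B,C]
After op 3 (rotate(+3)): offset=1, physical=[A,B,C,D,m], logical=[B,C,D,m,A]
After op 4 (rotate(+2)): offset=3, physical=[A,B,C,D,m], logical=[D,m,A,B,C]
After op 5 (replace(1, 'k')): offset=3, physical=[A,B,C,D,k], logical=[D,k,A,B,C]
After op 6 (swap(0, 2)): offset=3, physical=[D,B,C,A,k], logical=[A,k,D,B,C]
After op 7 (rotate(-1)): offset=2, physical=[D,B,C,A,k], logical=[C,A,k,D,B]
After op 8 (rotate(+2)): offset=4, physical=[D,B,C,A,k], logical=[k,D,B,C,A]
After op 9 (swap(3, 4)): offset=4, physical=[D,B,A,C,k], logical=[k,D,B,A,C]
After op 10 (swap(2, 3)): offset=4, physical=[D,A,B,C,k], logical=[k,D,A,B,C]

Answer: A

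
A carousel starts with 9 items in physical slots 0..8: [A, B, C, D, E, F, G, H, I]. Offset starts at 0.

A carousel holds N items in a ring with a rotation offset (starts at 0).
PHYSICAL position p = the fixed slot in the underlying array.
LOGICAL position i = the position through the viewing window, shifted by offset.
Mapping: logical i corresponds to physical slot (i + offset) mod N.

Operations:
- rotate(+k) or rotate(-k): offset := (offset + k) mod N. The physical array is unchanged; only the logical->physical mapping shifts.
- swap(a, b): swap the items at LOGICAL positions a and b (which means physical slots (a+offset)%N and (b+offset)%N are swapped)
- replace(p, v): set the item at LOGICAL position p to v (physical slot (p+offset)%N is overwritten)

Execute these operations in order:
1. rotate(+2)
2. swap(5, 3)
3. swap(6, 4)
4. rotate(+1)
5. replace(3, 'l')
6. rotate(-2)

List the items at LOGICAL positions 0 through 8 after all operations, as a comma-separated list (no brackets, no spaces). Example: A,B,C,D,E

Answer: B,C,D,E,H,l,F,G,A

Derivation:
After op 1 (rotate(+2)): offset=2, physical=[A,B,C,D,E,F,G,H,I], logical=[C,D,E,F,G,H,I,A,B]
After op 2 (swap(5, 3)): offset=2, physical=[A,B,C,D,E,H,G,F,I], logical=[C,D,E,H,G,F,I,A,B]
After op 3 (swap(6, 4)): offset=2, physical=[A,B,C,D,E,H,I,F,G], logical=[C,D,E,H,I,F,G,A,B]
After op 4 (rotate(+1)): offset=3, physical=[A,B,C,D,E,H,I,F,G], logical=[D,E,H,I,F,G,A,B,C]
After op 5 (replace(3, 'l')): offset=3, physical=[A,B,C,D,E,H,l,F,G], logical=[D,E,H,l,F,G,A,B,C]
After op 6 (rotate(-2)): offset=1, physical=[A,B,C,D,E,H,l,F,G], logical=[B,C,D,E,H,l,F,G,A]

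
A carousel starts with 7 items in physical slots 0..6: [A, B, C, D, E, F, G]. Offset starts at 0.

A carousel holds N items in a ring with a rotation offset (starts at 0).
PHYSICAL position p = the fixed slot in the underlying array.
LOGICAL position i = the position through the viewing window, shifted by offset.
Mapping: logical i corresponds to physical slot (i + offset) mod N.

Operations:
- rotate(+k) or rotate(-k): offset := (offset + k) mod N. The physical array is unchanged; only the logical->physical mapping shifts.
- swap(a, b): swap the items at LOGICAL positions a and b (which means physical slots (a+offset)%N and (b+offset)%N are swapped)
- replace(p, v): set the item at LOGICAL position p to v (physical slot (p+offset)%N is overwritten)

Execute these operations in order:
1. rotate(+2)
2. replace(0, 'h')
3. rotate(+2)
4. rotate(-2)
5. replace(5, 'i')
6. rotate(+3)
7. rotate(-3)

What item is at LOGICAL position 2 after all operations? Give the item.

Answer: E

Derivation:
After op 1 (rotate(+2)): offset=2, physical=[A,B,C,D,E,F,G], logical=[C,D,E,F,G,A,B]
After op 2 (replace(0, 'h')): offset=2, physical=[A,B,h,D,E,F,G], logical=[h,D,E,F,G,A,B]
After op 3 (rotate(+2)): offset=4, physical=[A,B,h,D,E,F,G], logical=[E,F,G,A,B,h,D]
After op 4 (rotate(-2)): offset=2, physical=[A,B,h,D,E,F,G], logical=[h,D,E,F,G,A,B]
After op 5 (replace(5, 'i')): offset=2, physical=[i,B,h,D,E,F,G], logical=[h,D,E,F,G,i,B]
After op 6 (rotate(+3)): offset=5, physical=[i,B,h,D,E,F,G], logical=[F,G,i,B,h,D,E]
After op 7 (rotate(-3)): offset=2, physical=[i,B,h,D,E,F,G], logical=[h,D,E,F,G,i,B]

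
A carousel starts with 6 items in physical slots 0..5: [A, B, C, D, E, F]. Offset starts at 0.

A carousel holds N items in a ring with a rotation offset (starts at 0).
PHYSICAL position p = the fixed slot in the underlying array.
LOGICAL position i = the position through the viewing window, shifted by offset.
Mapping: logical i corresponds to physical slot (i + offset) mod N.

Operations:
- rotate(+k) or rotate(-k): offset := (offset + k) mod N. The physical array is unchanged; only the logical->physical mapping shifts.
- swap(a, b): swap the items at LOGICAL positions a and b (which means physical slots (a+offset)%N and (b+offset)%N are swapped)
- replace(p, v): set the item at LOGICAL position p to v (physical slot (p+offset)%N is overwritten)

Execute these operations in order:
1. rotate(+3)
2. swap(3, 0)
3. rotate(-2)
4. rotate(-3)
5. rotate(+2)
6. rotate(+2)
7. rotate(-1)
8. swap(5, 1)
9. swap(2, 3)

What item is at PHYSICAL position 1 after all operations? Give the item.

Answer: B

Derivation:
After op 1 (rotate(+3)): offset=3, physical=[A,B,C,D,E,F], logical=[D,E,F,A,B,C]
After op 2 (swap(3, 0)): offset=3, physical=[D,B,C,A,E,F], logical=[A,E,F,D,B,C]
After op 3 (rotate(-2)): offset=1, physical=[D,B,C,A,E,F], logical=[B,C,A,E,F,D]
After op 4 (rotate(-3)): offset=4, physical=[D,B,C,A,E,F], logical=[E,F,D,B,C,A]
After op 5 (rotate(+2)): offset=0, physical=[D,B,C,A,E,F], logical=[D,B,C,A,E,F]
After op 6 (rotate(+2)): offset=2, physical=[D,B,C,A,E,F], logical=[C,A,E,F,D,B]
After op 7 (rotate(-1)): offset=1, physical=[D,B,C,A,E,F], logical=[B,C,A,E,F,D]
After op 8 (swap(5, 1)): offset=1, physical=[C,B,D,A,E,F], logical=[B,D,A,E,F,C]
After op 9 (swap(2, 3)): offset=1, physical=[C,B,D,E,A,F], logical=[B,D,E,A,F,C]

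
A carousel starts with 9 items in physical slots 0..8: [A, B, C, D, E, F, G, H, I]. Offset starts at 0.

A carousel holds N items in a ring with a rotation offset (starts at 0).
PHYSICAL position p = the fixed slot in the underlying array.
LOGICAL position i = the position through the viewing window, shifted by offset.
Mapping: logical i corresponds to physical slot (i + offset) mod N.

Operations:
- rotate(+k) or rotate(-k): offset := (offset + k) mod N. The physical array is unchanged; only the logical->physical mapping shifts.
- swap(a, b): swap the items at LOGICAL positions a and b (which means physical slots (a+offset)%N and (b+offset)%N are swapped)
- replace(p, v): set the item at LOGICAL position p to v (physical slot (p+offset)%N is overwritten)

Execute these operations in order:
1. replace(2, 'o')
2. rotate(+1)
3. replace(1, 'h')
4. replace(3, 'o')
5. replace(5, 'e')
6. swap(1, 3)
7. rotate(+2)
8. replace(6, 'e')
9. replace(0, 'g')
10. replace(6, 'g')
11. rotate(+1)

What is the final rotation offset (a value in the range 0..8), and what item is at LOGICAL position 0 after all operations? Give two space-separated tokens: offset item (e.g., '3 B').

After op 1 (replace(2, 'o')): offset=0, physical=[A,B,o,D,E,F,G,H,I], logical=[A,B,o,D,E,F,G,H,I]
After op 2 (rotate(+1)): offset=1, physical=[A,B,o,D,E,F,G,H,I], logical=[B,o,D,E,F,G,H,I,A]
After op 3 (replace(1, 'h')): offset=1, physical=[A,B,h,D,E,F,G,H,I], logical=[B,h,D,E,F,G,H,I,A]
After op 4 (replace(3, 'o')): offset=1, physical=[A,B,h,D,o,F,G,H,I], logical=[B,h,D,o,F,G,H,I,A]
After op 5 (replace(5, 'e')): offset=1, physical=[A,B,h,D,o,F,e,H,I], logical=[B,h,D,o,F,e,H,I,A]
After op 6 (swap(1, 3)): offset=1, physical=[A,B,o,D,h,F,e,H,I], logical=[B,o,D,h,F,e,H,I,A]
After op 7 (rotate(+2)): offset=3, physical=[A,B,o,D,h,F,e,H,I], logical=[D,h,F,e,H,I,A,B,o]
After op 8 (replace(6, 'e')): offset=3, physical=[e,B,o,D,h,F,e,H,I], logical=[D,h,F,e,H,I,e,B,o]
After op 9 (replace(0, 'g')): offset=3, physical=[e,B,o,g,h,F,e,H,I], logical=[g,h,F,e,H,I,e,B,o]
After op 10 (replace(6, 'g')): offset=3, physical=[g,B,o,g,h,F,e,H,I], logical=[g,h,F,e,H,I,g,B,o]
After op 11 (rotate(+1)): offset=4, physical=[g,B,o,g,h,F,e,H,I], logical=[h,F,e,H,I,g,B,o,g]

Answer: 4 h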